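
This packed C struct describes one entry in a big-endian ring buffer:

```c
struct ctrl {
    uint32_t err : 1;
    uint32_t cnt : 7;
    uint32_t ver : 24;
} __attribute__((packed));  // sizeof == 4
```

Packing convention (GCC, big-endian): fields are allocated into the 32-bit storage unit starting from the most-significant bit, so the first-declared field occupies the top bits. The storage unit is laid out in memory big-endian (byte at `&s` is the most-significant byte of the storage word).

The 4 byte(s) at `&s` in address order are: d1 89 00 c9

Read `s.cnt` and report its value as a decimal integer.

[0]=0xd1 [1]=0x89 [2]=0x00 [3]=0xc9 (big-endian) → word 0xd18900c9
err [31+:1] = (word>>31) & 0x1 = 1
cnt [24+:7] = (word>>24) & 0x7f = 81  ←
ver [0+:24] = (word>>0) & 0xffffff = 8978633

81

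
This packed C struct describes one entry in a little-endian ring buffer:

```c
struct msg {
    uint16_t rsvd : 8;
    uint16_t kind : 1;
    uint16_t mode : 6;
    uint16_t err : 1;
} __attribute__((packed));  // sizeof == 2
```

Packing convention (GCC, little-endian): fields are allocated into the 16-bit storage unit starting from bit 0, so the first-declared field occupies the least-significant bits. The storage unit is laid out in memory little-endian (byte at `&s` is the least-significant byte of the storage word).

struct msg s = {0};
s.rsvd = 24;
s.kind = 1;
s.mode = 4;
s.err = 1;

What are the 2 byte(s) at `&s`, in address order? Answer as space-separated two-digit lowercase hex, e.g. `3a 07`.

18 89

[0+:8] rsvd=24 & 0xff = 0x18; word=0x0018
[8+:1] kind=1 & 0x1 = 0x1; word=0x0118
[9+:6] mode=4 & 0x3f = 0x4; word=0x0918
[15+:1] err=1 & 0x1 = 0x1; word=0x8918
word = 0x8918 → little-endian bytes:
  [0]=0x18  [1]=0x89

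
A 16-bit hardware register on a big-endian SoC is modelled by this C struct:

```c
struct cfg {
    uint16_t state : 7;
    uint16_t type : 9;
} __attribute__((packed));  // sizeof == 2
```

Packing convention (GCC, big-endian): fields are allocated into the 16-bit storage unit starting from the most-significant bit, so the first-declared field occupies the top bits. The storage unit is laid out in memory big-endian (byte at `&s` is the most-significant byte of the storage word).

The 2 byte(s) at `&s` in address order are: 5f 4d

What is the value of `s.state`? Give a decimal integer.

[0]=0x5f [1]=0x4d (big-endian) → word 0x5f4d
state [9+:7] = (word>>9) & 0x7f = 47  ←
type [0+:9] = (word>>0) & 0x1ff = 333

47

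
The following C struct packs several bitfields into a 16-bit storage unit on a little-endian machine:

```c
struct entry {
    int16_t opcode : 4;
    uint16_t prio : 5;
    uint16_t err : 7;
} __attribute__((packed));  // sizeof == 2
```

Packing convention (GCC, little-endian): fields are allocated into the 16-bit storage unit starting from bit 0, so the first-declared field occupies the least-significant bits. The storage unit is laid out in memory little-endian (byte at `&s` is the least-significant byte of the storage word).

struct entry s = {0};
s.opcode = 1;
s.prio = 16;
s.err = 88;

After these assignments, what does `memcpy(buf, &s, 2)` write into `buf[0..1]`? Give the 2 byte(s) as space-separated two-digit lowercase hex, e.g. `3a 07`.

opcode (4b) val=1 bits=0x1 at bit 0: 0x0001
prio (5b) val=16 bits=0x10 at bit 4: 0x0101
err (7b) val=88 bits=0x58 at bit 9: 0xb101
word = 0xb101 → little-endian bytes:
  [0]=0x01  [1]=0xb1

01 b1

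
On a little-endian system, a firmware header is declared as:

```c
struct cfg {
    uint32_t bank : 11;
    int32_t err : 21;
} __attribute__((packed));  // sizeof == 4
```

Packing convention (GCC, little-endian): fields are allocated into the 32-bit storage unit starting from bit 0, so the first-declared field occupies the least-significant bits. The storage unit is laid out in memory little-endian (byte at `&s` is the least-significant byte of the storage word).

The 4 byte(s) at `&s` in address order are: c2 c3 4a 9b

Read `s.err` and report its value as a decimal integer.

-825000

[0]=0xc2 [1]=0xc3 [2]=0x4a [3]=0x9b (little-endian) → word 0x9b4ac3c2
bank:11 @ bit 0 → (0x9b4ac3c2>>0)&0x7ff = 0x3c2
err:21 @ bit 11 → (0x9b4ac3c2>>11)&0x1fffff = 0x136958  ←
err signed 21b, MSB=1: 1272152 - 2097152 = -825000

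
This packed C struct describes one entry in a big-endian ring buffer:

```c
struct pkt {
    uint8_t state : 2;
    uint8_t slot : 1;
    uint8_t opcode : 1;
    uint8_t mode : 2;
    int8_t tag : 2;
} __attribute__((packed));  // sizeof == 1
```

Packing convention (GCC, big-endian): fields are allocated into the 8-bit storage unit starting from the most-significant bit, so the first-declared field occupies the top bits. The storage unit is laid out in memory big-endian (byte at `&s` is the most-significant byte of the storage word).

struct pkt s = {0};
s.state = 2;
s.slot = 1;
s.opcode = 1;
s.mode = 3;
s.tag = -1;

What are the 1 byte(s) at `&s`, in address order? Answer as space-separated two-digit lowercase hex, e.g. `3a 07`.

state:2 = 2 → 0x2 << 6 → word 0x80
slot:1 = 1 → 0x1 << 5 → word 0xa0
opcode:1 = 1 → 0x1 << 4 → word 0xb0
mode:2 = 3 → 0x3 << 2 → word 0xbc
tag:2 = -1 → 0x3 << 0 → word 0xbf
word = 0xbf → big-endian bytes:
  [0]=0xbf

bf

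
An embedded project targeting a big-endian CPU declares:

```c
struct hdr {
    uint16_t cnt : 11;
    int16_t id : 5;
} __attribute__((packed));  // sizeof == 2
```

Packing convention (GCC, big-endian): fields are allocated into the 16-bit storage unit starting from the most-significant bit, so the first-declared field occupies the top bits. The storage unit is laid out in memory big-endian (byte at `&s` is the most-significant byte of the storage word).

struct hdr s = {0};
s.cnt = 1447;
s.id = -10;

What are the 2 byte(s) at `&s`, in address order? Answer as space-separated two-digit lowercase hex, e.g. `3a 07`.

b4 f6

cnt (11b) val=1447 bits=0x5a7 at bit 5: 0xb4e0
id (5b) val=-10 bits=0x16 at bit 0: 0xb4f6
word = 0xb4f6 → big-endian bytes:
  [0]=0xb4  [1]=0xf6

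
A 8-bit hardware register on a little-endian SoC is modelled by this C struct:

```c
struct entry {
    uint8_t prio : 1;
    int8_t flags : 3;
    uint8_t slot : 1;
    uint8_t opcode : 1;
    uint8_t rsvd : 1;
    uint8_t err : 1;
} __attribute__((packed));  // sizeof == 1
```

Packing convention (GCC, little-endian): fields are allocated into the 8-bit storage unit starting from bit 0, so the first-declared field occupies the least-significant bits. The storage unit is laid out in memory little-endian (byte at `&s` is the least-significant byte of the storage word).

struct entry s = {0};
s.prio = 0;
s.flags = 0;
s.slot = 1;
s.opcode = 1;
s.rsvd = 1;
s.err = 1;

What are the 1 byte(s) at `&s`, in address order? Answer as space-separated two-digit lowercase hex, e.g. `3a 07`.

prio (1b) val=0 bits=0x0 at bit 0: 0x00
flags (3b) val=0 bits=0x0 at bit 1: 0x00
slot (1b) val=1 bits=0x1 at bit 4: 0x10
opcode (1b) val=1 bits=0x1 at bit 5: 0x30
rsvd (1b) val=1 bits=0x1 at bit 6: 0x70
err (1b) val=1 bits=0x1 at bit 7: 0xf0
word = 0xf0 → little-endian bytes:
  [0]=0xf0

f0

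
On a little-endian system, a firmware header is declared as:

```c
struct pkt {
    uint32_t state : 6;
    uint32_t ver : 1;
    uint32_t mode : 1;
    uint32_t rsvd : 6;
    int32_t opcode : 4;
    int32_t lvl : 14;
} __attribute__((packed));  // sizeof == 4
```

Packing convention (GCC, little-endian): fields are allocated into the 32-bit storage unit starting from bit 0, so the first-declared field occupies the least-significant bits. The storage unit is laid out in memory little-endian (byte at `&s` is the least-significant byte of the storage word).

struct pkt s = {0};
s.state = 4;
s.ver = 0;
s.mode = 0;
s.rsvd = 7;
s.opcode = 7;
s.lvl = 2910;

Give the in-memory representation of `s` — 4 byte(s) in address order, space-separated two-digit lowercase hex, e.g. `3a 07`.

04 c7 79 2d

[0+:6] state=4 & 0x3f = 0x4; word=0x00000004
[6+:1] ver=0 & 0x1 = 0x0; word=0x00000004
[7+:1] mode=0 & 0x1 = 0x0; word=0x00000004
[8+:6] rsvd=7 & 0x3f = 0x7; word=0x00000704
[14+:4] opcode=7 & 0xf = 0x7; word=0x0001c704
[18+:14] lvl=2910 & 0x3fff = 0xb5e; word=0x2d79c704
word = 0x2d79c704 → little-endian bytes:
  [0]=0x04  [1]=0xc7  [2]=0x79  [3]=0x2d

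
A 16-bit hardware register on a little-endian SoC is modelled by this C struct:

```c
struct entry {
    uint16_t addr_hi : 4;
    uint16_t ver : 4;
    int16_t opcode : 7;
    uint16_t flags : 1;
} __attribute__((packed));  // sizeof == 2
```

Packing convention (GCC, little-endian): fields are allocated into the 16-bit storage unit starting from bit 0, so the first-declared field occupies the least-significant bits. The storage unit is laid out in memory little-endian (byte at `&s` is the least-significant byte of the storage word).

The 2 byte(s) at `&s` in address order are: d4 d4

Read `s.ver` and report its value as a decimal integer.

13

[0]=0xd4 [1]=0xd4 (little-endian) → word 0xd4d4
addr_hi:4 @ bit 0 → (0xd4d4>>0)&0xf = 0x4
ver:4 @ bit 4 → (0xd4d4>>4)&0xf = 0xd  ←
opcode:7 @ bit 8 → (0xd4d4>>8)&0x7f = 0x54
flags:1 @ bit 15 → (0xd4d4>>15)&0x1 = 0x1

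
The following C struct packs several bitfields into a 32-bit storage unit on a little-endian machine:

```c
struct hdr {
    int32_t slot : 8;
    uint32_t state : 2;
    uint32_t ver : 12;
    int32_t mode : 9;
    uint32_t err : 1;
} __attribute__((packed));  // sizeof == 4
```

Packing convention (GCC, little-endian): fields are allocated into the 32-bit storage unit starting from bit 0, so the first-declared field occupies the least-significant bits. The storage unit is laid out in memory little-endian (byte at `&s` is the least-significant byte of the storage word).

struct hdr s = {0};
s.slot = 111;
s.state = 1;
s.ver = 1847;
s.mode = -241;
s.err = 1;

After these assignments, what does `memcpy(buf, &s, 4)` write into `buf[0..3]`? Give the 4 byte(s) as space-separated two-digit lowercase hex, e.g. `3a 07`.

slot:8 = 111 → 0x6f << 0 → word 0x0000006f
state:2 = 1 → 0x1 << 8 → word 0x0000016f
ver:12 = 1847 → 0x737 << 10 → word 0x001cdd6f
mode:9 = -241 → 0x10f << 22 → word 0x43dcdd6f
err:1 = 1 → 0x1 << 31 → word 0xc3dcdd6f
word = 0xc3dcdd6f → little-endian bytes:
  [0]=0x6f  [1]=0xdd  [2]=0xdc  [3]=0xc3

6f dd dc c3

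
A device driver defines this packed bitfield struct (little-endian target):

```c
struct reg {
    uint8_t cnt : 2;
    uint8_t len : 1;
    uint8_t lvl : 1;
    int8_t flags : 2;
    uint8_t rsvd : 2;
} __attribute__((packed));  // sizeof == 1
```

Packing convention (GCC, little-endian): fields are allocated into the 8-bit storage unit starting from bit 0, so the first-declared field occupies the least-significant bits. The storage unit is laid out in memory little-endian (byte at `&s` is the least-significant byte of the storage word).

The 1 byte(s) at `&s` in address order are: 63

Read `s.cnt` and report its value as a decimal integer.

3

[0]=0x63 (little-endian) → word 0x63
cnt [0+:2] = (word>>0) & 0x3 = 3  ←
len [2+:1] = (word>>2) & 0x1 = 0
lvl [3+:1] = (word>>3) & 0x1 = 0
flags [4+:2] = (word>>4) & 0x3 = 2
rsvd [6+:2] = (word>>6) & 0x3 = 1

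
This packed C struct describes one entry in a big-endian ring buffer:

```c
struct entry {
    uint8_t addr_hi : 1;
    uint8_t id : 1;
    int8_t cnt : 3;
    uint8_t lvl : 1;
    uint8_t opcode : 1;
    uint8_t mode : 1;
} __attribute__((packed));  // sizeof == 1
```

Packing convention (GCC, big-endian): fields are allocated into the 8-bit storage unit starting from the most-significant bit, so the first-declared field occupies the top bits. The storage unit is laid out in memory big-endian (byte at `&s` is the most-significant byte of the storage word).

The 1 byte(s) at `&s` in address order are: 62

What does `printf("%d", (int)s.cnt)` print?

[0]=0x62 (big-endian) → word 0x62
addr_hi [7+:1] = (word>>7) & 0x1 = 0
id [6+:1] = (word>>6) & 0x1 = 1
cnt [3+:3] = (word>>3) & 0x7 = 4  ←
lvl [2+:1] = (word>>2) & 0x1 = 0
opcode [1+:1] = (word>>1) & 0x1 = 1
mode [0+:1] = (word>>0) & 0x1 = 0
cnt signed 3b, MSB=1: 4 - 8 = -4

-4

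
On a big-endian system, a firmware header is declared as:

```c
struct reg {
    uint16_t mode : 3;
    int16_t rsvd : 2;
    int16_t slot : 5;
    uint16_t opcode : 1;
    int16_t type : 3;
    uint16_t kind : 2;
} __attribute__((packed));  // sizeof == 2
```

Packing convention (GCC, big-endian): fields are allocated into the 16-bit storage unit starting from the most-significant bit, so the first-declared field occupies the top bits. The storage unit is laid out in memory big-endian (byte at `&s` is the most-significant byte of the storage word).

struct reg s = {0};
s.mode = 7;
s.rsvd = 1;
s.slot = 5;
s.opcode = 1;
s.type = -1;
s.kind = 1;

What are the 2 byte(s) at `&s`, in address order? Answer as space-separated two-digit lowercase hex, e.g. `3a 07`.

[13+:3] mode=7 & 0x7 = 0x7; word=0xe000
[11+:2] rsvd=1 & 0x3 = 0x1; word=0xe800
[6+:5] slot=5 & 0x1f = 0x5; word=0xe940
[5+:1] opcode=1 & 0x1 = 0x1; word=0xe960
[2+:3] type=-1 & 0x7 = 0x7; word=0xe97c
[0+:2] kind=1 & 0x3 = 0x1; word=0xe97d
word = 0xe97d → big-endian bytes:
  [0]=0xe9  [1]=0x7d

e9 7d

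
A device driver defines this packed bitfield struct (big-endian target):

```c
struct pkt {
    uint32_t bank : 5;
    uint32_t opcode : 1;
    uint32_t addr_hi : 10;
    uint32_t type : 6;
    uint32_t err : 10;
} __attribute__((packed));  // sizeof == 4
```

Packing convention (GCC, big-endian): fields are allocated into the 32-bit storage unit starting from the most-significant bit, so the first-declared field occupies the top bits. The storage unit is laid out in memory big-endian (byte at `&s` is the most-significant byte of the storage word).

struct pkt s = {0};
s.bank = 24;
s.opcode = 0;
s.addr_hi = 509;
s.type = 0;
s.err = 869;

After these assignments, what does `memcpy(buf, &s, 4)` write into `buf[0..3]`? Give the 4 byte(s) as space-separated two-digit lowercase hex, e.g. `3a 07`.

c1 fd 03 65

bank:5 = 24 → 0x18 << 27 → word 0xc0000000
opcode:1 = 0 → 0x0 << 26 → word 0xc0000000
addr_hi:10 = 509 → 0x1fd << 16 → word 0xc1fd0000
type:6 = 0 → 0x0 << 10 → word 0xc1fd0000
err:10 = 869 → 0x365 << 0 → word 0xc1fd0365
word = 0xc1fd0365 → big-endian bytes:
  [0]=0xc1  [1]=0xfd  [2]=0x03  [3]=0x65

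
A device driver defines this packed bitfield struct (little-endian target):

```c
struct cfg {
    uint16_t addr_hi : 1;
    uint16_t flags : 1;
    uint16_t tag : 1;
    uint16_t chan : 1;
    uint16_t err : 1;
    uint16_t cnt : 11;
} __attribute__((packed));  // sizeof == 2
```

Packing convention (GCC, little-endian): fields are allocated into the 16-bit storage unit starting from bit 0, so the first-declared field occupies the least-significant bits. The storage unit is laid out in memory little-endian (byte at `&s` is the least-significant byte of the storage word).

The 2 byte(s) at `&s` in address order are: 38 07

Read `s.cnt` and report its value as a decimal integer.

[0]=0x38 [1]=0x07 (little-endian) → word 0x0738
addr_hi:1 @ bit 0 → (0x0738>>0)&0x1 = 0x0
flags:1 @ bit 1 → (0x0738>>1)&0x1 = 0x0
tag:1 @ bit 2 → (0x0738>>2)&0x1 = 0x0
chan:1 @ bit 3 → (0x0738>>3)&0x1 = 0x1
err:1 @ bit 4 → (0x0738>>4)&0x1 = 0x1
cnt:11 @ bit 5 → (0x0738>>5)&0x7ff = 0x39  ←

57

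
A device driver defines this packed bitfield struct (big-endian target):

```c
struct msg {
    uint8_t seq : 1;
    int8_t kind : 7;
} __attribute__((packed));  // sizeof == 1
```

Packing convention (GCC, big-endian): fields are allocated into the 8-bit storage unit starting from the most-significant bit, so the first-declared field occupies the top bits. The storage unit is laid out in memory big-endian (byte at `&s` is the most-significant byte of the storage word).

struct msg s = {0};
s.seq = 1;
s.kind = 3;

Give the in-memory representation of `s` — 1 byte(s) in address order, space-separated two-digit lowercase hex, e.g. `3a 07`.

[7+:1] seq=1 & 0x1 = 0x1; word=0x80
[0+:7] kind=3 & 0x7f = 0x3; word=0x83
word = 0x83 → big-endian bytes:
  [0]=0x83

83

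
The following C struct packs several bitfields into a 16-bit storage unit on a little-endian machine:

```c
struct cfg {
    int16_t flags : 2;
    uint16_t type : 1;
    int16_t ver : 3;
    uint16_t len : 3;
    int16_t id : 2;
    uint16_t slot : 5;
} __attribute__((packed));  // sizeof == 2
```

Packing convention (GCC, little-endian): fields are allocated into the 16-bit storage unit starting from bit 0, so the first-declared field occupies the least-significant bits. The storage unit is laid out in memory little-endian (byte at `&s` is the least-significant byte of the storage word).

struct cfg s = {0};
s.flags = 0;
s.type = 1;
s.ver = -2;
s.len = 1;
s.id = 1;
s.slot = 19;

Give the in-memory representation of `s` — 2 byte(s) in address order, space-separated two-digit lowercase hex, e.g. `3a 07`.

flags:2 = 0 → 0x0 << 0 → word 0x0000
type:1 = 1 → 0x1 << 2 → word 0x0004
ver:3 = -2 → 0x6 << 3 → word 0x0034
len:3 = 1 → 0x1 << 6 → word 0x0074
id:2 = 1 → 0x1 << 9 → word 0x0274
slot:5 = 19 → 0x13 << 11 → word 0x9a74
word = 0x9a74 → little-endian bytes:
  [0]=0x74  [1]=0x9a

74 9a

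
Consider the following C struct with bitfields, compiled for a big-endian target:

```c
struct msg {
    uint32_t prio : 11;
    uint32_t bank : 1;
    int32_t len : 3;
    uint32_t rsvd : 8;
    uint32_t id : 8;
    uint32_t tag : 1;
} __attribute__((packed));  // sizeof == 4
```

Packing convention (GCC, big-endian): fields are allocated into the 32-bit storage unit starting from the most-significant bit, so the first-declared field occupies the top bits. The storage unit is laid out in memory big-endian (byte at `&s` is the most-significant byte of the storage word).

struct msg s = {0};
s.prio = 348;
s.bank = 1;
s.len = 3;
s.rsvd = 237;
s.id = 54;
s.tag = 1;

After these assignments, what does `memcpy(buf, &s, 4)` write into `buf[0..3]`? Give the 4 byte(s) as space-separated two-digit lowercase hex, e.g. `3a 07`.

[21+:11] prio=348 & 0x7ff = 0x15c; word=0x2b800000
[20+:1] bank=1 & 0x1 = 0x1; word=0x2b900000
[17+:3] len=3 & 0x7 = 0x3; word=0x2b960000
[9+:8] rsvd=237 & 0xff = 0xed; word=0x2b97da00
[1+:8] id=54 & 0xff = 0x36; word=0x2b97da6c
[0+:1] tag=1 & 0x1 = 0x1; word=0x2b97da6d
word = 0x2b97da6d → big-endian bytes:
  [0]=0x2b  [1]=0x97  [2]=0xda  [3]=0x6d

2b 97 da 6d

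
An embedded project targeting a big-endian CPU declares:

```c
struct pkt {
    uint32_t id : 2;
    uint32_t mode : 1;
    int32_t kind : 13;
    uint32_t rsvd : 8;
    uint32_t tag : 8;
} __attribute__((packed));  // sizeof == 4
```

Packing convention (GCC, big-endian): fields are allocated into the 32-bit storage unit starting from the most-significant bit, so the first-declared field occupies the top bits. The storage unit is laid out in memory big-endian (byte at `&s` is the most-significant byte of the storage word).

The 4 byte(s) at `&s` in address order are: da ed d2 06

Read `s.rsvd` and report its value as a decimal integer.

210

[0]=0xda [1]=0xed [2]=0xd2 [3]=0x06 (big-endian) → word 0xdaedd206
id:2 @ bit 30 → (0xdaedd206>>30)&0x3 = 0x3
mode:1 @ bit 29 → (0xdaedd206>>29)&0x1 = 0x0
kind:13 @ bit 16 → (0xdaedd206>>16)&0x1fff = 0x1aed
rsvd:8 @ bit 8 → (0xdaedd206>>8)&0xff = 0xd2  ←
tag:8 @ bit 0 → (0xdaedd206>>0)&0xff = 0x6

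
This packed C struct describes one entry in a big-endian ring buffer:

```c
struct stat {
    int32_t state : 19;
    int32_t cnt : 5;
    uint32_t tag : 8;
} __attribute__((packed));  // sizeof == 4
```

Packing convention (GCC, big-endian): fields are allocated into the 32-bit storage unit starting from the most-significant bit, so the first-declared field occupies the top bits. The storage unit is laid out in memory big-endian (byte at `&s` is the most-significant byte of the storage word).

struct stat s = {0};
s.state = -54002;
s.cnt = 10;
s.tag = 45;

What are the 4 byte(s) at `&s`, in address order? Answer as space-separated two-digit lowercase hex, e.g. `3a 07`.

e5 a1 ca 2d

state (19b) val=-54002 bits=0x72d0e at bit 13: 0xe5a1c000
cnt (5b) val=10 bits=0xa at bit 8: 0xe5a1ca00
tag (8b) val=45 bits=0x2d at bit 0: 0xe5a1ca2d
word = 0xe5a1ca2d → big-endian bytes:
  [0]=0xe5  [1]=0xa1  [2]=0xca  [3]=0x2d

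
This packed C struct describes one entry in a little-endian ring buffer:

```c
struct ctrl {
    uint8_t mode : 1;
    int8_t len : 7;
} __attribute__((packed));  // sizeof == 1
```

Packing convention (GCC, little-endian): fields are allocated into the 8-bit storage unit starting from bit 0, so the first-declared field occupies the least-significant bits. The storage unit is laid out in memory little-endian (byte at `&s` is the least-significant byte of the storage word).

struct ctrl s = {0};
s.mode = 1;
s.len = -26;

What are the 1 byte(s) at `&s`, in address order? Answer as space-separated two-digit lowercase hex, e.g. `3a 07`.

cd

mode (1b) val=1 bits=0x1 at bit 0: 0x01
len (7b) val=-26 bits=0x66 at bit 1: 0xcd
word = 0xcd → little-endian bytes:
  [0]=0xcd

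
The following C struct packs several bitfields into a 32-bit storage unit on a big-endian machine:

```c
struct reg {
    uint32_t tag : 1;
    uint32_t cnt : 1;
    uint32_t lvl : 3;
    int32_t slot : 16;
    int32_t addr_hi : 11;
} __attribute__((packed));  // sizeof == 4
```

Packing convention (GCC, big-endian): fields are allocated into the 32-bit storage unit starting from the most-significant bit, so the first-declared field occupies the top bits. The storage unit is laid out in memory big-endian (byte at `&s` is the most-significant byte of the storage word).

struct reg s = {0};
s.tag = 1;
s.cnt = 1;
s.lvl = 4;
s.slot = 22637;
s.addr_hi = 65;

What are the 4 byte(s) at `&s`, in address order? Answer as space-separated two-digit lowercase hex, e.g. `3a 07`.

e2 c3 68 41

tag (1b) val=1 bits=0x1 at bit 31: 0x80000000
cnt (1b) val=1 bits=0x1 at bit 30: 0xc0000000
lvl (3b) val=4 bits=0x4 at bit 27: 0xe0000000
slot (16b) val=22637 bits=0x586d at bit 11: 0xe2c36800
addr_hi (11b) val=65 bits=0x41 at bit 0: 0xe2c36841
word = 0xe2c36841 → big-endian bytes:
  [0]=0xe2  [1]=0xc3  [2]=0x68  [3]=0x41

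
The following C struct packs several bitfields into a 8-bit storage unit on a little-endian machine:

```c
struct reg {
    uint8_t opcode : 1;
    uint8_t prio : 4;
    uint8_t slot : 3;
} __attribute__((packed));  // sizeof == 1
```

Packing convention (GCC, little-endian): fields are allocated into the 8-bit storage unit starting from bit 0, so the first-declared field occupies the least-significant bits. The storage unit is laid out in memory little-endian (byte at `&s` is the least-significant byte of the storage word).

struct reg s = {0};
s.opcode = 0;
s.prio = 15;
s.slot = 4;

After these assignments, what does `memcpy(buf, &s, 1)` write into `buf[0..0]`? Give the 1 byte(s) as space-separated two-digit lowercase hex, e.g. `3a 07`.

9e

[0+:1] opcode=0 & 0x1 = 0x0; word=0x00
[1+:4] prio=15 & 0xf = 0xf; word=0x1e
[5+:3] slot=4 & 0x7 = 0x4; word=0x9e
word = 0x9e → little-endian bytes:
  [0]=0x9e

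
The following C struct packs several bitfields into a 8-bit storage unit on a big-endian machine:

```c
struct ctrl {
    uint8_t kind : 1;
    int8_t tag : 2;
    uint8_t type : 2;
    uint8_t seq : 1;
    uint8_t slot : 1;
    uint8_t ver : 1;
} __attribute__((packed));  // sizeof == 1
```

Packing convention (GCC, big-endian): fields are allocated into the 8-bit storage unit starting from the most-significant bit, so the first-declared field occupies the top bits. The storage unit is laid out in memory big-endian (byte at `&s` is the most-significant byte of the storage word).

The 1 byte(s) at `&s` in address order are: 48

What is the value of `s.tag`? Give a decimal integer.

[0]=0x48 (big-endian) → word 0x48
kind [7+:1] = (word>>7) & 0x1 = 0
tag [5+:2] = (word>>5) & 0x3 = 2  ←
type [3+:2] = (word>>3) & 0x3 = 1
seq [2+:1] = (word>>2) & 0x1 = 0
slot [1+:1] = (word>>1) & 0x1 = 0
ver [0+:1] = (word>>0) & 0x1 = 0
tag signed 2b, MSB=1: 2 - 4 = -2

-2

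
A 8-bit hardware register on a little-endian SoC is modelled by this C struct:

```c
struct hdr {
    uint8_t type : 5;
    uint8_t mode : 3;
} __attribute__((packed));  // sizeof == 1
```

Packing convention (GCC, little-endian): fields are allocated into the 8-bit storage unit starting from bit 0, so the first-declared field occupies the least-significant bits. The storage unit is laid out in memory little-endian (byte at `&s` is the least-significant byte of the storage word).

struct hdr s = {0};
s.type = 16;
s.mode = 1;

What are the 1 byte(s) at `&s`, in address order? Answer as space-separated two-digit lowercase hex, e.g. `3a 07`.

30

type (5b) val=16 bits=0x10 at bit 0: 0x10
mode (3b) val=1 bits=0x1 at bit 5: 0x30
word = 0x30 → little-endian bytes:
  [0]=0x30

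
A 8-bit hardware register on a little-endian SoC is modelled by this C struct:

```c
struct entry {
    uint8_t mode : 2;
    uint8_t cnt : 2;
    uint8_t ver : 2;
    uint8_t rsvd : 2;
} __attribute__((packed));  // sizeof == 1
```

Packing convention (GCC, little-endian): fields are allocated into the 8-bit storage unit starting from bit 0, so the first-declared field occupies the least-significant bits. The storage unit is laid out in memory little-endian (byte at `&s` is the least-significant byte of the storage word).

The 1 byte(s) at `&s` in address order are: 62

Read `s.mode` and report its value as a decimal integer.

[0]=0x62 (little-endian) → word 0x62
mode [0+:2] = (word>>0) & 0x3 = 2  ←
cnt [2+:2] = (word>>2) & 0x3 = 0
ver [4+:2] = (word>>4) & 0x3 = 2
rsvd [6+:2] = (word>>6) & 0x3 = 1

2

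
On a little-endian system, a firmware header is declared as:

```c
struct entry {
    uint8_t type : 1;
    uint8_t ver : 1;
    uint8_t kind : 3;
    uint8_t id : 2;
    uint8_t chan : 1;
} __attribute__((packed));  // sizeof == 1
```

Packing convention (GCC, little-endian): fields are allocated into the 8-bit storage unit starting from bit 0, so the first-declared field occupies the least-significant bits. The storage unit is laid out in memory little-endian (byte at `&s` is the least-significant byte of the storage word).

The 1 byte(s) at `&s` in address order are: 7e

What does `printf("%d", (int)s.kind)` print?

[0]=0x7e (little-endian) → word 0x7e
type [0+:1] = (word>>0) & 0x1 = 0
ver [1+:1] = (word>>1) & 0x1 = 1
kind [2+:3] = (word>>2) & 0x7 = 7  ←
id [5+:2] = (word>>5) & 0x3 = 3
chan [7+:1] = (word>>7) & 0x1 = 0

7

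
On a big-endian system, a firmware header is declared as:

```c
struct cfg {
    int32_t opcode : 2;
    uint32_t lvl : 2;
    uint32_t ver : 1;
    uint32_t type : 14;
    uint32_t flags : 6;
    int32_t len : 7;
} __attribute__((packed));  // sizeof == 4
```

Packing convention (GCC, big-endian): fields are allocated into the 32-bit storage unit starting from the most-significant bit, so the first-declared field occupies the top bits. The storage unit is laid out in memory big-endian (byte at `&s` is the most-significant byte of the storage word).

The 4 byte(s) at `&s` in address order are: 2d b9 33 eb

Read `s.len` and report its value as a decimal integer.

-21

[0]=0x2d [1]=0xb9 [2]=0x33 [3]=0xeb (big-endian) → word 0x2db933eb
opcode:2 @ bit 30 → (0x2db933eb>>30)&0x3 = 0x0
lvl:2 @ bit 28 → (0x2db933eb>>28)&0x3 = 0x2
ver:1 @ bit 27 → (0x2db933eb>>27)&0x1 = 0x1
type:14 @ bit 13 → (0x2db933eb>>13)&0x3fff = 0x2dc9
flags:6 @ bit 7 → (0x2db933eb>>7)&0x3f = 0x27
len:7 @ bit 0 → (0x2db933eb>>0)&0x7f = 0x6b  ←
len signed 7b, MSB=1: 107 - 128 = -21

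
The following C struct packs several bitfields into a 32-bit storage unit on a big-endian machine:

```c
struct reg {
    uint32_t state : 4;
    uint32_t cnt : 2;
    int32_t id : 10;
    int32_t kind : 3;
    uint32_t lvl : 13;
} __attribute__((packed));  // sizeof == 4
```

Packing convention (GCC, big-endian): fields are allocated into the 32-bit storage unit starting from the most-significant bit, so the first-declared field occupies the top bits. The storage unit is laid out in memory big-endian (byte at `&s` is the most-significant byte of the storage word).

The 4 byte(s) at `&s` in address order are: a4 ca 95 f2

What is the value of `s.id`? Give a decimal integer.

[0]=0xa4 [1]=0xca [2]=0x95 [3]=0xf2 (big-endian) → word 0xa4ca95f2
state:4 @ bit 28 → (0xa4ca95f2>>28)&0xf = 0xa
cnt:2 @ bit 26 → (0xa4ca95f2>>26)&0x3 = 0x1
id:10 @ bit 16 → (0xa4ca95f2>>16)&0x3ff = 0xca  ←
kind:3 @ bit 13 → (0xa4ca95f2>>13)&0x7 = 0x4
lvl:13 @ bit 0 → (0xa4ca95f2>>0)&0x1fff = 0x15f2
id signed 10b, MSB=0: value = 202

202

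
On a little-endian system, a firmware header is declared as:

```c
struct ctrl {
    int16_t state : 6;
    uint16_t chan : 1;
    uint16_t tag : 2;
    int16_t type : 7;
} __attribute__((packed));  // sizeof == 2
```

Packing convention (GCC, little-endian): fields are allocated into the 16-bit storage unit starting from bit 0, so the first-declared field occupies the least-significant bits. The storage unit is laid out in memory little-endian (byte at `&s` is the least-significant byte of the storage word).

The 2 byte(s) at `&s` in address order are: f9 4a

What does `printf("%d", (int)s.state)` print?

-7

[0]=0xf9 [1]=0x4a (little-endian) → word 0x4af9
state [0+:6] = (word>>0) & 0x3f = 57  ←
chan [6+:1] = (word>>6) & 0x1 = 1
tag [7+:2] = (word>>7) & 0x3 = 1
type [9+:7] = (word>>9) & 0x7f = 37
state signed 6b, MSB=1: 57 - 64 = -7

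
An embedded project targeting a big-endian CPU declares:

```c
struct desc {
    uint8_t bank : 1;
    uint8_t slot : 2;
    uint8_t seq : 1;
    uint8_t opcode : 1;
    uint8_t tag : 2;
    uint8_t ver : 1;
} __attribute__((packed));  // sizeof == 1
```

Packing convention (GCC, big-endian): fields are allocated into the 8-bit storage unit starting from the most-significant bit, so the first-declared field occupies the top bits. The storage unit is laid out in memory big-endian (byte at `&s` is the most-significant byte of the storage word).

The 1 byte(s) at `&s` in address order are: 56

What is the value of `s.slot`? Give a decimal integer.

2

[0]=0x56 (big-endian) → word 0x56
bank:1 @ bit 7 → (0x56>>7)&0x1 = 0x0
slot:2 @ bit 5 → (0x56>>5)&0x3 = 0x2  ←
seq:1 @ bit 4 → (0x56>>4)&0x1 = 0x1
opcode:1 @ bit 3 → (0x56>>3)&0x1 = 0x0
tag:2 @ bit 1 → (0x56>>1)&0x3 = 0x3
ver:1 @ bit 0 → (0x56>>0)&0x1 = 0x0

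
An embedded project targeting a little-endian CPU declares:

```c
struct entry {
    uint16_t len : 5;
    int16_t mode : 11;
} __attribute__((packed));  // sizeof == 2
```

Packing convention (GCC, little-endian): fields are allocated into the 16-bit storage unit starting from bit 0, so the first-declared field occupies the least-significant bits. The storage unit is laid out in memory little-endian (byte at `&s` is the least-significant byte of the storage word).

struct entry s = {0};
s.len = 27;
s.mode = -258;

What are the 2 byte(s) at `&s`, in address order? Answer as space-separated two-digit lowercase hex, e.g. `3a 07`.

len:5 = 27 → 0x1b << 0 → word 0x001b
mode:11 = -258 → 0x6fe << 5 → word 0xdfdb
word = 0xdfdb → little-endian bytes:
  [0]=0xdb  [1]=0xdf

db df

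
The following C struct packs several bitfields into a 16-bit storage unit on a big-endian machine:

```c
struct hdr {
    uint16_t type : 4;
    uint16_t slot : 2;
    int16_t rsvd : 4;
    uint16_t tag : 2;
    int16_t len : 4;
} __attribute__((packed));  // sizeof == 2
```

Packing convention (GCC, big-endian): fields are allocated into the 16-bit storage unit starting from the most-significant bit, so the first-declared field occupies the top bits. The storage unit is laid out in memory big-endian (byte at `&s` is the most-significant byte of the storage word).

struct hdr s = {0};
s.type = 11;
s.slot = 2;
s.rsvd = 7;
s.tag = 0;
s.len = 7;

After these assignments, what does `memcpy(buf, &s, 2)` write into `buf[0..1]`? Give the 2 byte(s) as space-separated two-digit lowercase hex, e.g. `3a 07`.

b9 c7

[12+:4] type=11 & 0xf = 0xb; word=0xb000
[10+:2] slot=2 & 0x3 = 0x2; word=0xb800
[6+:4] rsvd=7 & 0xf = 0x7; word=0xb9c0
[4+:2] tag=0 & 0x3 = 0x0; word=0xb9c0
[0+:4] len=7 & 0xf = 0x7; word=0xb9c7
word = 0xb9c7 → big-endian bytes:
  [0]=0xb9  [1]=0xc7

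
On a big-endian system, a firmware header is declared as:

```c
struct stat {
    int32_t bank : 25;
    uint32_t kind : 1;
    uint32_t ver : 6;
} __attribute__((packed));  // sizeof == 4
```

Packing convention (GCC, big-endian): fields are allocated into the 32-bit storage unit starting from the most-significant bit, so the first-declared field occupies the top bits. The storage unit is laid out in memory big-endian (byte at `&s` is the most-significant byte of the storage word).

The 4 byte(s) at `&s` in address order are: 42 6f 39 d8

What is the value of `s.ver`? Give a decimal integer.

24

[0]=0x42 [1]=0x6f [2]=0x39 [3]=0xd8 (big-endian) → word 0x426f39d8
bank [7+:25] = (word>>7) & 0x1ffffff = 8707699
kind [6+:1] = (word>>6) & 0x1 = 1
ver [0+:6] = (word>>0) & 0x3f = 24  ←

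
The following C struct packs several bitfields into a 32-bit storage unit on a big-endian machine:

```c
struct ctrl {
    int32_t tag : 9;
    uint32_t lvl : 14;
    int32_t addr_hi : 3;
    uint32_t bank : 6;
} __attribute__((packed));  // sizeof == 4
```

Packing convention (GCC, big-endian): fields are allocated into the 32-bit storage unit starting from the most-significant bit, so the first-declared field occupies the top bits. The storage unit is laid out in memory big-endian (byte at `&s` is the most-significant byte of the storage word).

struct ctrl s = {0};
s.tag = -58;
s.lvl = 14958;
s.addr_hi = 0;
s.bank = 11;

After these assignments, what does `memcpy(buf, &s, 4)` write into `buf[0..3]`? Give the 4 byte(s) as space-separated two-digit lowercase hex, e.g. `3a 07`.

tag (9b) val=-58 bits=0x1c6 at bit 23: 0xe3000000
lvl (14b) val=14958 bits=0x3a6e at bit 9: 0xe374dc00
addr_hi (3b) val=0 bits=0x0 at bit 6: 0xe374dc00
bank (6b) val=11 bits=0xb at bit 0: 0xe374dc0b
word = 0xe374dc0b → big-endian bytes:
  [0]=0xe3  [1]=0x74  [2]=0xdc  [3]=0x0b

e3 74 dc 0b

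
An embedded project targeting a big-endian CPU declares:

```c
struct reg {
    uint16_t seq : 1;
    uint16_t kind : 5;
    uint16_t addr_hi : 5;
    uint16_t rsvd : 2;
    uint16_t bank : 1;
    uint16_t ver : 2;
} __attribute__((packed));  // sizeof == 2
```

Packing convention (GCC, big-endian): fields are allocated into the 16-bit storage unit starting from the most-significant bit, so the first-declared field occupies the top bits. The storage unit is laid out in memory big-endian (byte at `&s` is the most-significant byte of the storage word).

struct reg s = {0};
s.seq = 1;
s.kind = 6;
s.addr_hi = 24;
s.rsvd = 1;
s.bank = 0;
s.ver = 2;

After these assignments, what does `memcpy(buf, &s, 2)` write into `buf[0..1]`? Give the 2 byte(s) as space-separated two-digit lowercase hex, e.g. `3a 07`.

9b 0a

[15+:1] seq=1 & 0x1 = 0x1; word=0x8000
[10+:5] kind=6 & 0x1f = 0x6; word=0x9800
[5+:5] addr_hi=24 & 0x1f = 0x18; word=0x9b00
[3+:2] rsvd=1 & 0x3 = 0x1; word=0x9b08
[2+:1] bank=0 & 0x1 = 0x0; word=0x9b08
[0+:2] ver=2 & 0x3 = 0x2; word=0x9b0a
word = 0x9b0a → big-endian bytes:
  [0]=0x9b  [1]=0x0a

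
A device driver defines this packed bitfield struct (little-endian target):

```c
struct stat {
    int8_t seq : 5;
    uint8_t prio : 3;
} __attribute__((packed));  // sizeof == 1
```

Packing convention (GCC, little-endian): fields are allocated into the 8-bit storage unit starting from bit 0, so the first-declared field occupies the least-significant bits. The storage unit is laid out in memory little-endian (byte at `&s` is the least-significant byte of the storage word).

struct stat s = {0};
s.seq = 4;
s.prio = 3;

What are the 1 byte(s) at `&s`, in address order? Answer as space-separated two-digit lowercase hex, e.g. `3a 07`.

64

[0+:5] seq=4 & 0x1f = 0x4; word=0x04
[5+:3] prio=3 & 0x7 = 0x3; word=0x64
word = 0x64 → little-endian bytes:
  [0]=0x64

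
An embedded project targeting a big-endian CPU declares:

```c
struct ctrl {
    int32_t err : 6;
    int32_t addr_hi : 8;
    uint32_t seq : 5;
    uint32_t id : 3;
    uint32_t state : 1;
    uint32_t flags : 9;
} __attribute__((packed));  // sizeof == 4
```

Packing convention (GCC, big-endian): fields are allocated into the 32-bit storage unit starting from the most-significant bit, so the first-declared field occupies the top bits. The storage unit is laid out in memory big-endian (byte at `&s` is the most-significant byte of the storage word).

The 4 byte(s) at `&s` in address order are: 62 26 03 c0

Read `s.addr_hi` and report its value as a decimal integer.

[0]=0x62 [1]=0x26 [2]=0x03 [3]=0xc0 (big-endian) → word 0x622603c0
err:6 @ bit 26 → (0x622603c0>>26)&0x3f = 0x18
addr_hi:8 @ bit 18 → (0x622603c0>>18)&0xff = 0x89  ←
seq:5 @ bit 13 → (0x622603c0>>13)&0x1f = 0x10
id:3 @ bit 10 → (0x622603c0>>10)&0x7 = 0x0
state:1 @ bit 9 → (0x622603c0>>9)&0x1 = 0x1
flags:9 @ bit 0 → (0x622603c0>>0)&0x1ff = 0x1c0
addr_hi signed 8b, MSB=1: 137 - 256 = -119

-119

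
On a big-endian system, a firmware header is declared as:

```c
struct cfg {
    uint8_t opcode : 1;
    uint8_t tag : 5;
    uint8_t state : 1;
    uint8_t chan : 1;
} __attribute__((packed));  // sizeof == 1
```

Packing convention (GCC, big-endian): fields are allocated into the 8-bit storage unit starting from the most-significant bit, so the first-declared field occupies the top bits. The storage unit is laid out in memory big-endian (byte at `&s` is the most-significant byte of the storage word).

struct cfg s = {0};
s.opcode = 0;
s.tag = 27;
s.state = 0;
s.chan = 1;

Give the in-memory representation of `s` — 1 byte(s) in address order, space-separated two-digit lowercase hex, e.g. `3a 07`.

opcode:1 = 0 → 0x0 << 7 → word 0x00
tag:5 = 27 → 0x1b << 2 → word 0x6c
state:1 = 0 → 0x0 << 1 → word 0x6c
chan:1 = 1 → 0x1 << 0 → word 0x6d
word = 0x6d → big-endian bytes:
  [0]=0x6d

6d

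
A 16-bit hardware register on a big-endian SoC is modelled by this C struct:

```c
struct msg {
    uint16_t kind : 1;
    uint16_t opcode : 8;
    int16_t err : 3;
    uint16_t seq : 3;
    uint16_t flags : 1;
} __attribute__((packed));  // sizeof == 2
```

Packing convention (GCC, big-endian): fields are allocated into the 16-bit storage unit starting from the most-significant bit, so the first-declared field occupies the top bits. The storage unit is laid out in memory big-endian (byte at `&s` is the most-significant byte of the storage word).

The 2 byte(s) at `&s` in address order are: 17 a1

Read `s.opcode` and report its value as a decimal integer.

[0]=0x17 [1]=0xa1 (big-endian) → word 0x17a1
kind:1 @ bit 15 → (0x17a1>>15)&0x1 = 0x0
opcode:8 @ bit 7 → (0x17a1>>7)&0xff = 0x2f  ←
err:3 @ bit 4 → (0x17a1>>4)&0x7 = 0x2
seq:3 @ bit 1 → (0x17a1>>1)&0x7 = 0x0
flags:1 @ bit 0 → (0x17a1>>0)&0x1 = 0x1

47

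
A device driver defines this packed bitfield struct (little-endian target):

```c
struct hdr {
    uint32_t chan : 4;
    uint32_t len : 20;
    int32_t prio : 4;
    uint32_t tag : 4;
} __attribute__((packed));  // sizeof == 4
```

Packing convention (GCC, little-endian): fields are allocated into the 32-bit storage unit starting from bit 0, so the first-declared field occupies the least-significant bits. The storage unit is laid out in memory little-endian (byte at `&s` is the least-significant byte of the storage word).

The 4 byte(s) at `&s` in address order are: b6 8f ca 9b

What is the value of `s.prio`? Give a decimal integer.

-5

[0]=0xb6 [1]=0x8f [2]=0xca [3]=0x9b (little-endian) → word 0x9bca8fb6
chan:4 @ bit 0 → (0x9bca8fb6>>0)&0xf = 0x6
len:20 @ bit 4 → (0x9bca8fb6>>4)&0xfffff = 0xca8fb
prio:4 @ bit 24 → (0x9bca8fb6>>24)&0xf = 0xb  ←
tag:4 @ bit 28 → (0x9bca8fb6>>28)&0xf = 0x9
prio signed 4b, MSB=1: 11 - 16 = -5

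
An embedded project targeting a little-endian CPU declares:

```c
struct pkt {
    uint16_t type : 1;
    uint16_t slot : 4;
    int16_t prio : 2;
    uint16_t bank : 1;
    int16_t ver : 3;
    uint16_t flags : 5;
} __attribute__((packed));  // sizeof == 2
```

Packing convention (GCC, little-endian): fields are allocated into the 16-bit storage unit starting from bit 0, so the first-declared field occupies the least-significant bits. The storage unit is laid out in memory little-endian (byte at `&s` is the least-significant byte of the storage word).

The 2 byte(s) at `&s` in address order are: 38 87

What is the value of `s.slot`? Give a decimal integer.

[0]=0x38 [1]=0x87 (little-endian) → word 0x8738
type:1 @ bit 0 → (0x8738>>0)&0x1 = 0x0
slot:4 @ bit 1 → (0x8738>>1)&0xf = 0xc  ←
prio:2 @ bit 5 → (0x8738>>5)&0x3 = 0x1
bank:1 @ bit 7 → (0x8738>>7)&0x1 = 0x0
ver:3 @ bit 8 → (0x8738>>8)&0x7 = 0x7
flags:5 @ bit 11 → (0x8738>>11)&0x1f = 0x10

12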